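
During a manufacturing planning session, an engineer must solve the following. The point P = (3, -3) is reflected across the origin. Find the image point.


Transformation: reflection
Original point: (3, -3)
Rule for reflection through the origin: (x, y) -> (-x, -y)
Apply: (3, -3) -> (-3, 3)
(-3, 3)


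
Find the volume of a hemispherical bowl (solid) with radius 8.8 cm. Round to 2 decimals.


Shape: hemisphere (half of a sphere)
Radius r = 8.8 cm
Formula: V = (1/2) * (4/3) * pi * r^3 = (2/3) * pi * r^3
r^3 = 681.472
(2/3) * 681.472 = 454.314667
V = 454.314667 * pi
V = 1427.27
1427.27 cm^3


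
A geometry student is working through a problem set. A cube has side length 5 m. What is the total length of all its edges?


Shape: cube
Side s = 5 m
A cube has 12 edges, all equal.
Formula: total edge length = 12 * s
Total = 12 * 5
Total = 60
60 m


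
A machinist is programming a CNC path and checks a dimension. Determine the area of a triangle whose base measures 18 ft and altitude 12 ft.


Shape: triangle
Base b = 18 ft, Height h = 12 ft
Formula: A = (1/2) * b * h
A = 0.5 * 18 * 12
A = 0.5 * 216
A = 108
108 ft^2


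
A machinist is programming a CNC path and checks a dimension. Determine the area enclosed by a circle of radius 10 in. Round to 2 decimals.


Shape: circle
Radius r = 10 in
Formula: A = pi * r^2
r^2 = 10^2 = 100
A = pi * 100
A = 314.16
314.16 in^2


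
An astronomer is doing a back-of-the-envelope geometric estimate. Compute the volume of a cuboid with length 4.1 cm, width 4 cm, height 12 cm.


Shape: rectangular prism
l = 4.1 cm, w = 4 cm, h = 12 cm
Formula: V = l * w * h
V = 4.1 * 4 * 12
V = 16.4 * 12
V = 196.8
196.8 cm^3


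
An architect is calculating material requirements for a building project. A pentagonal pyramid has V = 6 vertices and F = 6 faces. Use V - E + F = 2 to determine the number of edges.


Polyhedron: pentagonal pyramid
Euler's formula for convex polyhedra: V - E + F = 2
Given: V = 6 vertices and F = 6 faces
Solve for E:
E = V + F - 2 = 6 + 6 - 2 = 10
10 edges


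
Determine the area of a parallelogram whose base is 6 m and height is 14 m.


Shape: parallelogram
Base b = 6 m, Height h = 14 m
Formula: A = b * h
A = 6 * 14
A = 84
84 m^2


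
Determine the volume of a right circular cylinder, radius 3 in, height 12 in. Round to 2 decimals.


Shape: cylinder
Radius r = 3 in, Height h = 12 in
Formula: V = pi * r^2 * h
r^2 = 9
V = pi * 9 * 12
V = 108 * pi
V = 339.29
339.29 in^3


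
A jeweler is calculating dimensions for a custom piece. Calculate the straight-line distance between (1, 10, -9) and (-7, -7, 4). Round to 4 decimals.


3D distance between two points
P1 = (1, 10, -9), P2 = (-7, -7, 4)
Formula: d = sqrt((x2-x1)^2 + (y2-y1)^2 + (z2-z1)^2)
dx = -7 - 1 = -8
dy = -7 - 10 = -17
dz = 4 - -9 = 13
dx^2 + dy^2 + dz^2 = 64 + 289 + 169 = 522
d = sqrt(522)
d = 22.8473
22.8473 units


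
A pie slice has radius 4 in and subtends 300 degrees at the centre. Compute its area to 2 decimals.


Shape: circular sector
Radius r = 4 in, Angle = 300 degrees
Formula: A = (angle/360) * pi * r^2
r^2 = 16
Fraction of circle = 300/360
A = (300/360) * pi * 16
A = 13.333333 * pi
A = 41.89
41.89 in^2


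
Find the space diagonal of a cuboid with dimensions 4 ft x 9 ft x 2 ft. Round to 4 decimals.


Shape: rectangular box (space diagonal)
l = 4 ft, w = 9 ft, h = 2 ft
Visualize: the diagonal of the base, then a right triangle with that diagonal and the height.
Formula: d = sqrt(l^2 + w^2 + h^2)
l^2 + w^2 + h^2 = 16 + 81 + 4 = 101
d = sqrt(101)
d = 10.0499
10.0499 ft


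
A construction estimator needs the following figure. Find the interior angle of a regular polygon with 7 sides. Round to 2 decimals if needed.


Shape: regular heptagon (7 sides)
Formula: interior angle = (n - 2) * 180 / n
(n - 2) = 5
(n - 2) * 180 = 900
angle = 900 / 7
angle = 128.57
128.57 degrees


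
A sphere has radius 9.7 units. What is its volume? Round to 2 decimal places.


Shape: sphere
Radius r = 9.7 units
Formula: V = (4/3) * pi * r^3
r^3 = 912.673
(4/3) * 912.673 = 1216.897333
V = 1216.897333 * pi
V = 3823
3823 units^3


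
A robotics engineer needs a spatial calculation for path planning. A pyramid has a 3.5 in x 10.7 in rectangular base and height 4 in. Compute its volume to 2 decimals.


Shape: rectangular pyramid
Base: 3.5 in x 10.7 in, Height h = 4 in
Formula: V = (1/3) * base_area * h
base_area = 3.5 * 10.7 = 37.45
base_area * h = 37.45 * 4 = 149.8
V = 149.8 / 3
V = 49.93
49.93 in^3


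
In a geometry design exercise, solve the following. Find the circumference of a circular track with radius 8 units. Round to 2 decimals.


Shape: circle
Radius r = 8 units
Formula: C = 2 * pi * r
C = 2 * pi * 8
C = 16 * pi
C = 50.27
50.27 units


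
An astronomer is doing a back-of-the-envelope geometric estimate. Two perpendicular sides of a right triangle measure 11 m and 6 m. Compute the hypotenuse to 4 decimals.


Shape: right triangle
Legs a = 11 m, b = 6 m
Formula: c = sqrt(a^2 + b^2)
a^2 = 121, b^2 = 36
a^2 + b^2 = 157
c = sqrt(157)
c = 12.53
12.53 m


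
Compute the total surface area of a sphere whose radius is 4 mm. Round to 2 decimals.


Shape: sphere
Radius r = 4 mm
Formula: SA = 4 * pi * r^2
r^2 = 16
SA = 4 * pi * 16
SA = 64 * pi
SA = 201.06
201.06 mm^2


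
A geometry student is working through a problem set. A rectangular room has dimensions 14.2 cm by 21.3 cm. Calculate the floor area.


Shape: rectangle
Length l = 14.2 cm, Width w = 21.3 cm
Formula: A = l * w
A = 14.2 * 21.3
A = 302.46
302.46 cm^2


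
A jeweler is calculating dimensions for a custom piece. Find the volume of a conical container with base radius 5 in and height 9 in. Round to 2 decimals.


Shape: cone
Radius r = 5 in, Height h = 9 in
Formula: V = (1/3) * pi * r^2 * h
r^2 = 25
pi * r^2 * h = pi * 25 * 9 = 225 * pi
V = 225 * pi / 3
V = 235.62
235.62 in^3


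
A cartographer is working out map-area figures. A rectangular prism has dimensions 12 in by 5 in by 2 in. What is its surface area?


Shape: rectangular prism
l = 12 in, w = 5 in, h = 2 in
Formula: SA = 2(lw + lh + wh)
lw = 60, lh = 24, wh = 10
lw + lh + wh = 94
SA = 2 * 94
SA = 188
188 in^2


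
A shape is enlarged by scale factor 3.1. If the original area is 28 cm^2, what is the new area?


Linear scale factor k = 3.1
Original area = 28 cm^2
Rule: under a linear scaling by k, areas scale by k^2.
k^2 = 3.1^2 = 9.61
New area = 28 * 9.61
New area = 269.08
269.08 cm^2


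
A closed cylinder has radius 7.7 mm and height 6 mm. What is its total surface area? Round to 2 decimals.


Shape: closed cylinder
Radius r = 7.7 mm, Height h = 6 mm
Formula: SA = 2*pi*r^2 + 2*pi*r*h = 2*pi*r*(r + h)
r + h = 13.7
2 * r * (r + h) = 2 * 7.7 * 13.7 = 210.98
SA = 210.98 * pi
SA = 662.81
662.81 mm^2


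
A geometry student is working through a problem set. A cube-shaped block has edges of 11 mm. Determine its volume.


Shape: cube
Side s = 11 mm
Formula: V = s^3
V = 11 * 11 * 11
V = 121 * 11
V = 1331
1331 mm^3


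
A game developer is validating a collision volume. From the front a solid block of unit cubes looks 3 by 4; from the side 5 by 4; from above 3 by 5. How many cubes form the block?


Orthographic views of a solid rectangular block:
Front view 3 x 4 -> length = 3, height = 4
Side view 5 x 4 -> width = 5, height = 4 (consistent)
Top view 3 x 5 -> confirms length = 3, width = 5
The block is 3 x 5 x 4.
Total unit cubes = 3 * 5 * 4 = 60
60 unit cubes


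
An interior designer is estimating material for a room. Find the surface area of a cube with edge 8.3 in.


Shape: cube
Side s = 8.3 in
A cube has 6 square faces.
Formula: SA = 6 * s^2
s^2 = 68.89
SA = 6 * 68.89
SA = 413.34
413.34 in^2


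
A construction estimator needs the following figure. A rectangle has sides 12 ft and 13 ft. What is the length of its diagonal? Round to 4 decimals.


Shape: rectangle (diagonal via Pythagoras)
Sides: 12 ft and 13 ft
Formula: d = sqrt(l^2 + w^2)
l^2 = 144, w^2 = 169
l^2 + w^2 = 313
d = sqrt(313)
d = 17.6918
17.6918 ft


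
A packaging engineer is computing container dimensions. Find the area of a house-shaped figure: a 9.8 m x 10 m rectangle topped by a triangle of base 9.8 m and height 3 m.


Composite shape: rectangle + triangle
Rectangle area = 9.8 * 10 = 98
Triangle area = 0.5 * 9.8 * 3 = 14.7
Total = 98 + 14.7
Total = 112.7
112.7 m^2


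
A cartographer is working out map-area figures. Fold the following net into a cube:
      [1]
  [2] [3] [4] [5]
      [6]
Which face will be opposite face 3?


Net: cross layout. Take square 3 as the base (bottom).
Fold the four squares in the horizontal row up around 3: 2 -> left, 4 -> right, 5 wraps to the top.
Fold 1 and 6 up from 3: 1 -> back, 6 -> front.
Opposite pairs are therefore: (1, 6), (2, 4), (3, 5).
Face 3 is opposite face 5.
face 5


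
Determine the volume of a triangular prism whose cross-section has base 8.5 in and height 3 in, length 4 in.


Shape: triangular prism
Triangle base = 8.5 in, triangle height = 3 in, prism length L = 4 in
Formula: V = (1/2 * b * h_tri) * L
Cross-section area = 0.5 * 8.5 * 3 = 12.75
V = 12.75 * 4
V = 51
51 in^3


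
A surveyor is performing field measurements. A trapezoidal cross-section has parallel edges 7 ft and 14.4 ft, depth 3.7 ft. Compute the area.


Shape: trapezoid
Parallel sides a = 7 ft, b = 14.4 ft; Height h = 3.7 ft
Formula: A = (a + b) * h / 2
a + b = 7 + 14.4 = 21.4
A = 21.4 * 3.7 / 2
A = 79.18 / 2
A = 39.59
39.59 ft^2


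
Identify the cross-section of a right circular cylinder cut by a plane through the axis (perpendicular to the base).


Solid: right circular cylinder
Cutting plane: through the axis (perpendicular to the base)
Visualize the intersection of the plane with the solid's surface.
The boundary of the cut region is a rectangle.
rectangle


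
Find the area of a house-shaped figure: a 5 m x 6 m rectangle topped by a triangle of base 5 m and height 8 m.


Composite shape: rectangle + triangle
Rectangle area = 5 * 6 = 30
Triangle area = 0.5 * 5 * 8 = 20
Total = 30 + 20
Total = 50
50 m^2


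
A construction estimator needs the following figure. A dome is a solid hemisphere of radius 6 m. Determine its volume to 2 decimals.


Shape: hemisphere (half of a sphere)
Radius r = 6 m
Formula: V = (1/2) * (4/3) * pi * r^3 = (2/3) * pi * r^3
r^3 = 216
(2/3) * 216 = 144
V = 144 * pi
V = 452.39
452.39 m^3


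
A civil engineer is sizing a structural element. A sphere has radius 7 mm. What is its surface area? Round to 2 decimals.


Shape: sphere
Radius r = 7 mm
Formula: SA = 4 * pi * r^2
r^2 = 49
SA = 4 * pi * 49
SA = 196 * pi
SA = 615.75
615.75 mm^2


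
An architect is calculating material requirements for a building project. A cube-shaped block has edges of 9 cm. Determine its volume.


Shape: cube
Side s = 9 cm
Formula: V = s^3
V = 9 * 9 * 9
V = 81 * 9
V = 729
729 cm^3


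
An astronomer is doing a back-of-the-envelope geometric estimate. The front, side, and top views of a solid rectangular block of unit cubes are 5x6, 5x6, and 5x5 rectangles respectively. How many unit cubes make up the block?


Orthographic views of a solid rectangular block:
Front view 5 x 6 -> length = 5, height = 6
Side view 5 x 6 -> width = 5, height = 6 (consistent)
Top view 5 x 5 -> confirms length = 5, width = 5
The block is 5 x 5 x 6.
Total unit cubes = 5 * 5 * 6 = 150
150 unit cubes


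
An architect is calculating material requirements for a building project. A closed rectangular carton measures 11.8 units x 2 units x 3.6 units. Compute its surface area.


Shape: rectangular prism
l = 11.8 units, w = 2 units, h = 3.6 units
Formula: SA = 2(lw + lh + wh)
lw = 23.6, lh = 42.48, wh = 7.2
lw + lh + wh = 73.28
SA = 2 * 73.28
SA = 146.56
146.56 units^2


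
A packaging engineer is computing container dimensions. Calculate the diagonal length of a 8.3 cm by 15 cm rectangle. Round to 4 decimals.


Shape: rectangle (diagonal via Pythagoras)
Sides: 8.3 cm and 15 cm
Formula: d = sqrt(l^2 + w^2)
l^2 = 68.89, w^2 = 225
l^2 + w^2 = 293.89
d = sqrt(293.89)
d = 17.1432
17.1432 cm


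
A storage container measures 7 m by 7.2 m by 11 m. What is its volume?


Shape: rectangular prism
l = 7 m, w = 7.2 m, h = 11 m
Formula: V = l * w * h
V = 7 * 7.2 * 11
V = 50.4 * 11
V = 554.4
554.4 m^3


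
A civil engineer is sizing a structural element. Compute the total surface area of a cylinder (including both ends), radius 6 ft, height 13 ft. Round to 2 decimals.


Shape: closed cylinder
Radius r = 6 ft, Height h = 13 ft
Formula: SA = 2*pi*r^2 + 2*pi*r*h = 2*pi*r*(r + h)
r + h = 19
2 * r * (r + h) = 2 * 6 * 19 = 228
SA = 228 * pi
SA = 716.28
716.28 ft^2


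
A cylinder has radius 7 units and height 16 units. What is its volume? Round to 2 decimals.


Shape: cylinder
Radius r = 7 units, Height h = 16 units
Formula: V = pi * r^2 * h
r^2 = 49
V = pi * 49 * 16
V = 784 * pi
V = 2463.01
2463.01 units^3


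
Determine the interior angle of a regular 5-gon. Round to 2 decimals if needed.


Shape: regular pentagon (5 sides)
Formula: interior angle = (n - 2) * 180 / n
(n - 2) = 3
(n - 2) * 180 = 540
angle = 540 / 5
angle = 108
108 degrees


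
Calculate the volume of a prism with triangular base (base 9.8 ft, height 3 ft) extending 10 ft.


Shape: triangular prism
Triangle base = 9.8 ft, triangle height = 3 ft, prism length L = 10 ft
Formula: V = (1/2 * b * h_tri) * L
Cross-section area = 0.5 * 9.8 * 3 = 14.7
V = 14.7 * 10
V = 147
147 ft^3


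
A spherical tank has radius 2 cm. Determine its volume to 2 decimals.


Shape: sphere
Radius r = 2 cm
Formula: V = (4/3) * pi * r^3
r^3 = 8
(4/3) * 8 = 10.666667
V = 10.666667 * pi
V = 33.51
33.51 cm^3


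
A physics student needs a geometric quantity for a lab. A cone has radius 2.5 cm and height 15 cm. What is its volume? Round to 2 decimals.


Shape: cone
Radius r = 2.5 cm, Height h = 15 cm
Formula: V = (1/3) * pi * r^2 * h
r^2 = 6.25
pi * r^2 * h = pi * 6.25 * 15 = 93.75 * pi
V = 93.75 * pi / 3
V = 98.17
98.17 cm^3


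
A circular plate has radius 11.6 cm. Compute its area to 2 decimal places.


Shape: circle
Radius r = 11.6 cm
Formula: A = pi * r^2
r^2 = 11.6^2 = 134.56
A = pi * 134.56
A = 422.73
422.73 cm^2


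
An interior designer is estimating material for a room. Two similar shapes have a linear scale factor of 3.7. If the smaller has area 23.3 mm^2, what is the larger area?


Linear scale factor k = 3.7
Original area = 23.3 mm^2
Rule: under a linear scaling by k, areas scale by k^2.
k^2 = 3.7^2 = 13.69
New area = 23.3 * 13.69
New area = 318.977
318.977 mm^2


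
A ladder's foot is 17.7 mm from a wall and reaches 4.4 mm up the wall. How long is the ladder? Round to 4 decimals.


Shape: right triangle
Legs a = 17.7 mm, b = 4.4 mm
Formula: c = sqrt(a^2 + b^2)
a^2 = 313.29, b^2 = 19.36
a^2 + b^2 = 332.65
c = sqrt(332.65)
c = 18.2387
18.2387 mm


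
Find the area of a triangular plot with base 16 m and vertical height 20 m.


Shape: triangle
Base b = 16 m, Height h = 20 m
Formula: A = (1/2) * b * h
A = 0.5 * 16 * 20
A = 0.5 * 320
A = 160
160 m^2


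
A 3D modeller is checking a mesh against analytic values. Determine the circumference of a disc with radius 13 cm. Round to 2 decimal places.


Shape: circle
Radius r = 13 cm
Formula: C = 2 * pi * r
C = 2 * pi * 13
C = 26 * pi
C = 81.68
81.68 cm


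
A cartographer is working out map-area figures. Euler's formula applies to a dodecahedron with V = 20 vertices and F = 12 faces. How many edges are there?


Polyhedron: dodecahedron
Euler's formula for convex polyhedra: V - E + F = 2
Given: V = 20 vertices and F = 12 faces
Solve for E:
E = V + F - 2 = 20 + 12 - 2 = 30
30 edges


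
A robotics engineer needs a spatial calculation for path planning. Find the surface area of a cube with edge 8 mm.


Shape: cube
Side s = 8 mm
A cube has 6 square faces.
Formula: SA = 6 * s^2
s^2 = 64
SA = 6 * 64
SA = 384
384 mm^2


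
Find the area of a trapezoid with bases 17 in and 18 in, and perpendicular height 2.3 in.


Shape: trapezoid
Parallel sides a = 17 in, b = 18 in; Height h = 2.3 in
Formula: A = (a + b) * h / 2
a + b = 17 + 18 = 35
A = 35 * 2.3 / 2
A = 80.5 / 2
A = 40.25
40.25 in^2


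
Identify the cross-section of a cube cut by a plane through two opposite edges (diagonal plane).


Solid: cube
Cutting plane: through two opposite edges (diagonal plane)
Visualize the intersection of the plane with the solid's surface.
The boundary of the cut region is a rectangle.
rectangle


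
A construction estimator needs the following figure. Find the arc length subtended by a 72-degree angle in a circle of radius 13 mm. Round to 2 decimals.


Shape: circular arc
Radius r = 13 mm, Angle = 72 degrees
Formula: L = (angle/360) * 2 * pi * r
2 * pi * r = 26 * pi
L = (72/360) * 26 * pi
L = 5.2 * pi
L = 16.34
16.34 mm


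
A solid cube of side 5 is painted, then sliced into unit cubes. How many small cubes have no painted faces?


Large cube: 5 x 5 x 5, cut into unit cubes.
n = 5, so n - 2 = 3
Unpainted cubes form the interior (n - 2)^3 block.
(n - 2)^3 = 3^3 = 27
27 unit cubes


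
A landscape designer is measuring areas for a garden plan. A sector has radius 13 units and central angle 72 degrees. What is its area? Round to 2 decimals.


Shape: circular sector
Radius r = 13 units, Angle = 72 degrees
Formula: A = (angle/360) * pi * r^2
r^2 = 169
Fraction of circle = 72/360
A = (72/360) * pi * 169
A = 33.8 * pi
A = 106.19
106.19 units^2


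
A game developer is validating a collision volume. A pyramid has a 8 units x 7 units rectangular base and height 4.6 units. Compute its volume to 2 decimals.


Shape: rectangular pyramid
Base: 8 units x 7 units, Height h = 4.6 units
Formula: V = (1/3) * base_area * h
base_area = 8 * 7 = 56
base_area * h = 56 * 4.6 = 257.6
V = 257.6 / 3
V = 85.87
85.87 units^3


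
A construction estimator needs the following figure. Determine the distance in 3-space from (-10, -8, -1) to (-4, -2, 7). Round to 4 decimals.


3D distance between two points
P1 = (-10, -8, -1), P2 = (-4, -2, 7)
Formula: d = sqrt((x2-x1)^2 + (y2-y1)^2 + (z2-z1)^2)
dx = -4 - -10 = 6
dy = -2 - -8 = 6
dz = 7 - -1 = 8
dx^2 + dy^2 + dz^2 = 36 + 36 + 64 = 136
d = sqrt(136)
d = 11.6619
11.6619 units


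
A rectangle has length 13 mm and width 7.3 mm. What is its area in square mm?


Shape: rectangle
Length l = 13 mm, Width w = 7.3 mm
Formula: A = l * w
A = 13 * 7.3
A = 94.9
94.9 mm^2


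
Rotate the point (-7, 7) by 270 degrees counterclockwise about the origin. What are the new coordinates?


Transformation: rotation about the origin
Original point: (-7, 7)
Rule for 270 deg counterclockwise: (x, y) -> (y, -x)
Apply: (-7, 7) -> (7, 7)
(7, 7)


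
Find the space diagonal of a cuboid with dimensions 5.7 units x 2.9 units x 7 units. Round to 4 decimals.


Shape: rectangular box (space diagonal)
l = 5.7 units, w = 2.9 units, h = 7 units
Visualize: the diagonal of the base, then a right triangle with that diagonal and the height.
Formula: d = sqrt(l^2 + w^2 + h^2)
l^2 + w^2 + h^2 = 32.49 + 8.41 + 49 = 89.9
d = sqrt(89.9)
d = 9.4816
9.4816 units


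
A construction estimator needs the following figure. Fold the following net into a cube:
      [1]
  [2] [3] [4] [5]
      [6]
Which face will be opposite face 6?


Net: cross layout. Take square 3 as the base (bottom).
Fold the four squares in the horizontal row up around 3: 2 -> left, 4 -> right, 5 wraps to the top.
Fold 1 and 6 up from 3: 1 -> back, 6 -> front.
Opposite pairs are therefore: (1, 6), (2, 4), (3, 5).
Face 6 is opposite face 1.
face 1


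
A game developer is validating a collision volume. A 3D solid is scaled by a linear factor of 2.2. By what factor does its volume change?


Linear scale factor k = 2.2
Rule: under a linear scaling by k, volumes scale by k^3.
k^3 = 2.2 * 2.2 * 2.2
k^3 = 4.84 * 2.2
k^3 = 10.648
Volume scales by a factor of 10.648.
10.648 (dimensionless)


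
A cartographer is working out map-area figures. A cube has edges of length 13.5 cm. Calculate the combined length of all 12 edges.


Shape: cube
Side s = 13.5 cm
A cube has 12 edges, all equal.
Formula: total edge length = 12 * s
Total = 12 * 13.5
Total = 162
162 cm


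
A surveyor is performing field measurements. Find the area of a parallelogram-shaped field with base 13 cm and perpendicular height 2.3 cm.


Shape: parallelogram
Base b = 13 cm, Height h = 2.3 cm
Formula: A = b * h
A = 13 * 2.3
A = 29.9
29.9 cm^2


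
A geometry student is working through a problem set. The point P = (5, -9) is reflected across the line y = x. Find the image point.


Transformation: reflection
Original point: (5, -9)
Rule for reflection over y = x: (x, y) -> (y, x)
Apply: (5, -9) -> (-9, 5)
(-9, 5)


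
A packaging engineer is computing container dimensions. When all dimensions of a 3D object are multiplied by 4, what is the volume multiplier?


Linear scale factor k = 4
Rule: under a linear scaling by k, volumes scale by k^3.
k^3 = 4 * 4 * 4
k^3 = 16 * 4
k^3 = 64
Volume scales by a factor of 64.
64 (dimensionless)


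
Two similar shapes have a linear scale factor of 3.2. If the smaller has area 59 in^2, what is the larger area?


Linear scale factor k = 3.2
Original area = 59 in^2
Rule: under a linear scaling by k, areas scale by k^2.
k^2 = 3.2^2 = 10.24
New area = 59 * 10.24
New area = 604.16
604.16 in^2


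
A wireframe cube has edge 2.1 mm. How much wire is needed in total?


Shape: cube
Side s = 2.1 mm
A cube has 12 edges, all equal.
Formula: total edge length = 12 * s
Total = 12 * 2.1
Total = 25.2
25.2 mm


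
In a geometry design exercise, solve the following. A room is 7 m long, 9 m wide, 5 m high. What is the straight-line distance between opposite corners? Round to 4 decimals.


Shape: rectangular box (space diagonal)
l = 7 m, w = 9 m, h = 5 m
Visualize: the diagonal of the base, then a right triangle with that diagonal and the height.
Formula: d = sqrt(l^2 + w^2 + h^2)
l^2 + w^2 + h^2 = 49 + 81 + 25 = 155
d = sqrt(155)
d = 12.4499
12.4499 m


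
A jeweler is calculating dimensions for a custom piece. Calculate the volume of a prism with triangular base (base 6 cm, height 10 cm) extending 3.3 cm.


Shape: triangular prism
Triangle base = 6 cm, triangle height = 10 cm, prism length L = 3.3 cm
Formula: V = (1/2 * b * h_tri) * L
Cross-section area = 0.5 * 6 * 10 = 30
V = 30 * 3.3
V = 99
99 cm^3


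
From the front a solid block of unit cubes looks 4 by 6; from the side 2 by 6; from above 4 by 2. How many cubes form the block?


Orthographic views of a solid rectangular block:
Front view 4 x 6 -> length = 4, height = 6
Side view 2 x 6 -> width = 2, height = 6 (consistent)
Top view 4 x 2 -> confirms length = 4, width = 2
The block is 4 x 2 x 6.
Total unit cubes = 4 * 2 * 6 = 48
48 unit cubes


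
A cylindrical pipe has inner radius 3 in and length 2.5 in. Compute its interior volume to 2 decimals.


Shape: cylinder
Radius r = 3 in, Height h = 2.5 in
Formula: V = pi * r^2 * h
r^2 = 9
V = pi * 9 * 2.5
V = 22.5 * pi
V = 70.69
70.69 in^3


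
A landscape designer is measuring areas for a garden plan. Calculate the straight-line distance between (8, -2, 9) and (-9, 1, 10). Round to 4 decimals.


3D distance between two points
P1 = (8, -2, 9), P2 = (-9, 1, 10)
Formula: d = sqrt((x2-x1)^2 + (y2-y1)^2 + (z2-z1)^2)
dx = -9 - 8 = -17
dy = 1 - -2 = 3
dz = 10 - 9 = 1
dx^2 + dy^2 + dz^2 = 289 + 9 + 1 = 299
d = sqrt(299)
d = 17.2916
17.2916 units


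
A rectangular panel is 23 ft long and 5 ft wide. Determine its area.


Shape: rectangle
Length l = 23 ft, Width w = 5 ft
Formula: A = l * w
A = 23 * 5
A = 115
115 ft^2


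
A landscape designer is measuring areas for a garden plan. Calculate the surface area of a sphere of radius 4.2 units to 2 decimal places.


Shape: sphere
Radius r = 4.2 units
Formula: SA = 4 * pi * r^2
r^2 = 17.64
SA = 4 * pi * 17.64
SA = 70.56 * pi
SA = 221.67
221.67 units^2


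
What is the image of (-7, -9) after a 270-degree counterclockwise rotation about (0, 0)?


Transformation: rotation about the origin
Original point: (-7, -9)
Rule for 270 deg counterclockwise: (x, y) -> (y, -x)
Apply: (-7, -9) -> (-9, 7)
(-9, 7)


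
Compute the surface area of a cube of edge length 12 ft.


Shape: cube
Side s = 12 ft
A cube has 6 square faces.
Formula: SA = 6 * s^2
s^2 = 144
SA = 6 * 144
SA = 864
864 ft^2


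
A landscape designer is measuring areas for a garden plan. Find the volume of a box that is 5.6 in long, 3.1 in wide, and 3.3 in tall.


Shape: rectangular prism
l = 5.6 in, w = 3.1 in, h = 3.3 in
Formula: V = l * w * h
V = 5.6 * 3.1 * 3.3
V = 17.36 * 3.3
V = 57.288
57.288 in^3


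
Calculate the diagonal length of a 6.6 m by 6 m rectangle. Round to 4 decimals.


Shape: rectangle (diagonal via Pythagoras)
Sides: 6.6 m and 6 m
Formula: d = sqrt(l^2 + w^2)
l^2 = 43.56, w^2 = 36
l^2 + w^2 = 79.56
d = sqrt(79.56)
d = 8.9196
8.9196 m


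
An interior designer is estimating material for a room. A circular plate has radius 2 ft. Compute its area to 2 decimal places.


Shape: circle
Radius r = 2 ft
Formula: A = pi * r^2
r^2 = 2^2 = 4
A = pi * 4
A = 12.57
12.57 ft^2


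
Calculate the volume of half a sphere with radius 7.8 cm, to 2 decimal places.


Shape: hemisphere (half of a sphere)
Radius r = 7.8 cm
Formula: V = (1/2) * (4/3) * pi * r^3 = (2/3) * pi * r^3
r^3 = 474.552
(2/3) * 474.552 = 316.368
V = 316.368 * pi
V = 993.9
993.9 cm^3


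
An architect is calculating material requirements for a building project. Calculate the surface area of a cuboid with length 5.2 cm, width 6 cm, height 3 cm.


Shape: rectangular prism
l = 5.2 cm, w = 6 cm, h = 3 cm
Formula: SA = 2(lw + lh + wh)
lw = 31.2, lh = 15.6, wh = 18
lw + lh + wh = 64.8
SA = 2 * 64.8
SA = 129.6
129.6 cm^2


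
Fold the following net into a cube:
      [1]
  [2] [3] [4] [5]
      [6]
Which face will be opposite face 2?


Net: cross layout. Take square 3 as the base (bottom).
Fold the four squares in the horizontal row up around 3: 2 -> left, 4 -> right, 5 wraps to the top.
Fold 1 and 6 up from 3: 1 -> back, 6 -> front.
Opposite pairs are therefore: (1, 6), (2, 4), (3, 5).
Face 2 is opposite face 4.
face 4


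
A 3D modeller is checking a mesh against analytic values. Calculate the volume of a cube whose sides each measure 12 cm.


Shape: cube
Side s = 12 cm
Formula: V = s^3
V = 12 * 12 * 12
V = 144 * 12
V = 1728
1728 cm^3


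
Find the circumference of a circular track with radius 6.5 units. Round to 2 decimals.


Shape: circle
Radius r = 6.5 units
Formula: C = 2 * pi * r
C = 2 * pi * 6.5
C = 13 * pi
C = 40.84
40.84 units


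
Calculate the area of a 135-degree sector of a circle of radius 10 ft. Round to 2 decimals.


Shape: circular sector
Radius r = 10 ft, Angle = 135 degrees
Formula: A = (angle/360) * pi * r^2
r^2 = 100
Fraction of circle = 135/360
A = (135/360) * pi * 100
A = 37.5 * pi
A = 117.81
117.81 ft^2


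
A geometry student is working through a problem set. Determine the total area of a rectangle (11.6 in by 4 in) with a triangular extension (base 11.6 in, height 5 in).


Composite shape: rectangle + triangle
Rectangle area = 11.6 * 4 = 46.4
Triangle area = 0.5 * 11.6 * 5 = 29
Total = 46.4 + 29
Total = 75.4
75.4 in^2


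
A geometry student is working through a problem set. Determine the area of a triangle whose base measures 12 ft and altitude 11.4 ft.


Shape: triangle
Base b = 12 ft, Height h = 11.4 ft
Formula: A = (1/2) * b * h
A = 0.5 * 12 * 11.4
A = 0.5 * 136.8
A = 68.4
68.4 ft^2


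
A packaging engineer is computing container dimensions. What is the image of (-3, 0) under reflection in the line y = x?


Transformation: reflection
Original point: (-3, 0)
Rule for reflection over y = x: (x, y) -> (y, x)
Apply: (-3, 0) -> (0, -3)
(0, -3)


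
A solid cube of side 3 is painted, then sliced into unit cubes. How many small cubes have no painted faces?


Large cube: 3 x 3 x 3, cut into unit cubes.
n = 3, so n - 2 = 1
Unpainted cubes form the interior (n - 2)^3 block.
(n - 2)^3 = 1^3 = 1
1 unit cubes


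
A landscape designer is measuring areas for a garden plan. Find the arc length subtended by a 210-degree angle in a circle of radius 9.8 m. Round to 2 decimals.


Shape: circular arc
Radius r = 9.8 m, Angle = 210 degrees
Formula: L = (angle/360) * 2 * pi * r
2 * pi * r = 19.6 * pi
L = (210/360) * 19.6 * pi
L = 11.433333 * pi
L = 35.92
35.92 m


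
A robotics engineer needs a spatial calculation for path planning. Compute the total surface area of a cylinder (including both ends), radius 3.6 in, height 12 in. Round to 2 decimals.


Shape: closed cylinder
Radius r = 3.6 in, Height h = 12 in
Formula: SA = 2*pi*r^2 + 2*pi*r*h = 2*pi*r*(r + h)
r + h = 15.6
2 * r * (r + h) = 2 * 3.6 * 15.6 = 112.32
SA = 112.32 * pi
SA = 352.86
352.86 in^2


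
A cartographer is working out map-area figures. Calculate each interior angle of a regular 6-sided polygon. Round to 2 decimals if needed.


Shape: regular hexagon (6 sides)
Formula: interior angle = (n - 2) * 180 / n
(n - 2) = 4
(n - 2) * 180 = 720
angle = 720 / 6
angle = 120
120 degrees


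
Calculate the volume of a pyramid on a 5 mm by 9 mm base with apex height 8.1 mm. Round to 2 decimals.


Shape: rectangular pyramid
Base: 5 mm x 9 mm, Height h = 8.1 mm
Formula: V = (1/3) * base_area * h
base_area = 5 * 9 = 45
base_area * h = 45 * 8.1 = 364.5
V = 364.5 / 3
V = 121.5
121.5 mm^3


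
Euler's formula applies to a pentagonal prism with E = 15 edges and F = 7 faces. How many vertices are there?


Polyhedron: pentagonal prism
Euler's formula for convex polyhedra: V - E + F = 2
Given: E = 15 edges and F = 7 faces
Solve for V:
V = 2 + E - F = 2 + 15 - 7 = 10
10 vertices


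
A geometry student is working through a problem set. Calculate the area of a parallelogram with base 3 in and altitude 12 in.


Shape: parallelogram
Base b = 3 in, Height h = 12 in
Formula: A = b * h
A = 3 * 12
A = 36
36 in^2


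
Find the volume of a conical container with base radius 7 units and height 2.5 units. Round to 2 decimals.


Shape: cone
Radius r = 7 units, Height h = 2.5 units
Formula: V = (1/3) * pi * r^2 * h
r^2 = 49
pi * r^2 * h = pi * 49 * 2.5 = 122.5 * pi
V = 122.5 * pi / 3
V = 128.28
128.28 units^3


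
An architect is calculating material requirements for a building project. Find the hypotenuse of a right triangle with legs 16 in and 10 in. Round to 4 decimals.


Shape: right triangle
Legs a = 16 in, b = 10 in
Formula: c = sqrt(a^2 + b^2)
a^2 = 256, b^2 = 100
a^2 + b^2 = 356
c = sqrt(356)
c = 18.868
18.868 in


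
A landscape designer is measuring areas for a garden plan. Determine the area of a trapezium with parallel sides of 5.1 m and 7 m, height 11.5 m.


Shape: trapezoid
Parallel sides a = 5.1 m, b = 7 m; Height h = 11.5 m
Formula: A = (a + b) * h / 2
a + b = 5.1 + 7 = 12.1
A = 12.1 * 11.5 / 2
A = 139.15 / 2
A = 69.575
69.575 m^2


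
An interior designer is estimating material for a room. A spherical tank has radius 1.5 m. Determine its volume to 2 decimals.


Shape: sphere
Radius r = 1.5 m
Formula: V = (4/3) * pi * r^3
r^3 = 3.375
(4/3) * 3.375 = 4.5
V = 4.5 * pi
V = 14.14
14.14 m^3


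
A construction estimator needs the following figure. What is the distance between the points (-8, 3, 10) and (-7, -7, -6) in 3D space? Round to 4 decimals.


3D distance between two points
P1 = (-8, 3, 10), P2 = (-7, -7, -6)
Formula: d = sqrt((x2-x1)^2 + (y2-y1)^2 + (z2-z1)^2)
dx = -7 - -8 = 1
dy = -7 - 3 = -10
dz = -6 - 10 = -16
dx^2 + dy^2 + dz^2 = 1 + 100 + 256 = 357
d = sqrt(357)
d = 18.8944
18.8944 units


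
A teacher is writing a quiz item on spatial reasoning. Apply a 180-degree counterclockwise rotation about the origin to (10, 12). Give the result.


Transformation: rotation about the origin
Original point: (10, 12)
Rule for 180 deg: (x, y) -> (-x, -y)
Apply: (10, 12) -> (-10, -12)
(-10, -12)


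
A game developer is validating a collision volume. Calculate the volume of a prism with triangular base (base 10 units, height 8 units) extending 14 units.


Shape: triangular prism
Triangle base = 10 units, triangle height = 8 units, prism length L = 14 units
Formula: V = (1/2 * b * h_tri) * L
Cross-section area = 0.5 * 10 * 8 = 40
V = 40 * 14
V = 560
560 units^3


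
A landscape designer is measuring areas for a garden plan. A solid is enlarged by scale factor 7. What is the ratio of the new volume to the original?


Linear scale factor k = 7
Rule: under a linear scaling by k, volumes scale by k^3.
k^3 = 7 * 7 * 7
k^3 = 49 * 7
k^3 = 343
Volume scales by a factor of 343.
343 (dimensionless)


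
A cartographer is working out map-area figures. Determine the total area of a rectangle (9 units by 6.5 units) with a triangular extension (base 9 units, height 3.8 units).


Composite shape: rectangle + triangle
Rectangle area = 9 * 6.5 = 58.5
Triangle area = 0.5 * 9 * 3.8 = 17.1
Total = 58.5 + 17.1
Total = 75.6
75.6 units^2


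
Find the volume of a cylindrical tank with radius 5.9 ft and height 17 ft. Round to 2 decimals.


Shape: cylinder
Radius r = 5.9 ft, Height h = 17 ft
Formula: V = pi * r^2 * h
r^2 = 34.81
V = pi * 34.81 * 17
V = 591.77 * pi
V = 1859.1
1859.1 ft^3


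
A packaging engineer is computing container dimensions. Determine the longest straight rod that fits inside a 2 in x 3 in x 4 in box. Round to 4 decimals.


Shape: rectangular box (space diagonal)
l = 2 in, w = 3 in, h = 4 in
Visualize: the diagonal of the base, then a right triangle with that diagonal and the height.
Formula: d = sqrt(l^2 + w^2 + h^2)
l^2 + w^2 + h^2 = 4 + 9 + 16 = 29
d = sqrt(29)
d = 5.3852
5.3852 in


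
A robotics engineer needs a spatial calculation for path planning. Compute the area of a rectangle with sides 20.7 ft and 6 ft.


Shape: rectangle
Length l = 20.7 ft, Width w = 6 ft
Formula: A = l * w
A = 20.7 * 6
A = 124.2
124.2 ft^2


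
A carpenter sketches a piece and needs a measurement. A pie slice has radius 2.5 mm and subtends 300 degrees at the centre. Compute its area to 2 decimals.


Shape: circular sector
Radius r = 2.5 mm, Angle = 300 degrees
Formula: A = (angle/360) * pi * r^2
r^2 = 6.25
Fraction of circle = 300/360
A = (300/360) * pi * 6.25
A = 5.208333 * pi
A = 16.36
16.36 mm^2


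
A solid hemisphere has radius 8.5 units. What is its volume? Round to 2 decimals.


Shape: hemisphere (half of a sphere)
Radius r = 8.5 units
Formula: V = (1/2) * (4/3) * pi * r^3 = (2/3) * pi * r^3
r^3 = 614.125
(2/3) * 614.125 = 409.416667
V = 409.416667 * pi
V = 1286.22
1286.22 units^3


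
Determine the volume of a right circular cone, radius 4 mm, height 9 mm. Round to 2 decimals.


Shape: cone
Radius r = 4 mm, Height h = 9 mm
Formula: V = (1/3) * pi * r^2 * h
r^2 = 16
pi * r^2 * h = pi * 16 * 9 = 144 * pi
V = 144 * pi / 3
V = 150.8
150.8 mm^3


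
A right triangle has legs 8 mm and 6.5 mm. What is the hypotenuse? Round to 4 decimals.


Shape: right triangle
Legs a = 8 mm, b = 6.5 mm
Formula: c = sqrt(a^2 + b^2)
a^2 = 64, b^2 = 42.25
a^2 + b^2 = 106.25
c = sqrt(106.25)
c = 10.3078
10.3078 mm


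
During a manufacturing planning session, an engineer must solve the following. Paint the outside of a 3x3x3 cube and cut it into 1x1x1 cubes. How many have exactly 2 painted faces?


Large cube: 3 x 3 x 3, cut into unit cubes.
n = 3, so n - 2 = 1
Cubes with 2 painted faces lie along the edges, excluding corners.
A cube has 12 edges; each contributes (n - 2) = 1 such cubes.
Count = 12 * 1 = 12
12 unit cubes


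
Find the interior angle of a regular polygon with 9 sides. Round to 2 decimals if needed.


Shape: regular nonagon (9 sides)
Formula: interior angle = (n - 2) * 180 / n
(n - 2) = 7
(n - 2) * 180 = 1260
angle = 1260 / 9
angle = 140
140 degrees


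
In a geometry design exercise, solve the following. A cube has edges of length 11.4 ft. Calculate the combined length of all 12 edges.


Shape: cube
Side s = 11.4 ft
A cube has 12 edges, all equal.
Formula: total edge length = 12 * s
Total = 12 * 11.4
Total = 136.8
136.8 ft


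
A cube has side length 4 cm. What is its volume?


Shape: cube
Side s = 4 cm
Formula: V = s^3
V = 4 * 4 * 4
V = 16 * 4
V = 64
64 cm^3


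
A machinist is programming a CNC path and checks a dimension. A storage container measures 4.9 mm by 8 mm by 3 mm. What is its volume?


Shape: rectangular prism
l = 4.9 mm, w = 8 mm, h = 3 mm
Formula: V = l * w * h
V = 4.9 * 8 * 3
V = 39.2 * 3
V = 117.6
117.6 mm^3


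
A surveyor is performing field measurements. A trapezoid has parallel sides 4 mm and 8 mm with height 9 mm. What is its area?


Shape: trapezoid
Parallel sides a = 4 mm, b = 8 mm; Height h = 9 mm
Formula: A = (a + b) * h / 2
a + b = 4 + 8 = 12
A = 12 * 9 / 2
A = 108 / 2
A = 54
54 mm^2


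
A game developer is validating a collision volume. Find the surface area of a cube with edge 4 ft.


Shape: cube
Side s = 4 ft
A cube has 6 square faces.
Formula: SA = 6 * s^2
s^2 = 16
SA = 6 * 16
SA = 96
96 ft^2


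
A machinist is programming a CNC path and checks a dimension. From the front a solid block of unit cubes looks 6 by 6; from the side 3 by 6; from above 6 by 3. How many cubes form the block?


Orthographic views of a solid rectangular block:
Front view 6 x 6 -> length = 6, height = 6
Side view 3 x 6 -> width = 3, height = 6 (consistent)
Top view 6 x 3 -> confirms length = 6, width = 3
The block is 6 x 3 x 6.
Total unit cubes = 6 * 3 * 6 = 108
108 unit cubes


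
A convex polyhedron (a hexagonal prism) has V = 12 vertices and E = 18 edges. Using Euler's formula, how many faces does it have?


Polyhedron: hexagonal prism
Euler's formula for convex polyhedra: V - E + F = 2
Given: V = 12 vertices and E = 18 edges
Solve for F:
F = 2 + E - V = 2 + 18 - 12 = 8
8 faces


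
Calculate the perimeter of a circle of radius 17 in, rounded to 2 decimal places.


Shape: circle
Radius r = 17 in
Formula: C = 2 * pi * r
C = 2 * pi * 17
C = 34 * pi
C = 106.81
106.81 in


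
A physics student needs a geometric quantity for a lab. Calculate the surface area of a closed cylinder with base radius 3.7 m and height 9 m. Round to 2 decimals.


Shape: closed cylinder
Radius r = 3.7 m, Height h = 9 m
Formula: SA = 2*pi*r^2 + 2*pi*r*h = 2*pi*r*(r + h)
r + h = 12.7
2 * r * (r + h) = 2 * 3.7 * 12.7 = 93.98
SA = 93.98 * pi
SA = 295.25
295.25 m^2


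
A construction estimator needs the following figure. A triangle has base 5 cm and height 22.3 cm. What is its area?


Shape: triangle
Base b = 5 cm, Height h = 22.3 cm
Formula: A = (1/2) * b * h
A = 0.5 * 5 * 22.3
A = 0.5 * 111.5
A = 55.75
55.75 cm^2


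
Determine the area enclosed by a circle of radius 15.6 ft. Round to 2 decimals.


Shape: circle
Radius r = 15.6 ft
Formula: A = pi * r^2
r^2 = 15.6^2 = 243.36
A = pi * 243.36
A = 764.54
764.54 ft^2


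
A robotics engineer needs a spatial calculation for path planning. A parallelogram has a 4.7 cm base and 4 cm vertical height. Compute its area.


Shape: parallelogram
Base b = 4.7 cm, Height h = 4 cm
Formula: A = b * h
A = 4.7 * 4
A = 18.8
18.8 cm^2


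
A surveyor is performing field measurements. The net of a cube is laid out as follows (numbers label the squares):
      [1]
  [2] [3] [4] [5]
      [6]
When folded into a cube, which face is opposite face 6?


Net: cross layout. Take square 3 as the base (bottom).
Fold the four squares in the horizontal row up around 3: 2 -> left, 4 -> right, 5 wraps to the top.
Fold 1 and 6 up from 3: 1 -> back, 6 -> front.
Opposite pairs are therefore: (1, 6), (2, 4), (3, 5).
Face 6 is opposite face 1.
face 1


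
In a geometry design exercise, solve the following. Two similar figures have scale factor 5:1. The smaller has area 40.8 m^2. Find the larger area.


Linear scale factor k = 5
Original area = 40.8 m^2
Rule: under a linear scaling by k, areas scale by k^2.
k^2 = 5^2 = 25
New area = 40.8 * 25
New area = 1020
1020 m^2
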